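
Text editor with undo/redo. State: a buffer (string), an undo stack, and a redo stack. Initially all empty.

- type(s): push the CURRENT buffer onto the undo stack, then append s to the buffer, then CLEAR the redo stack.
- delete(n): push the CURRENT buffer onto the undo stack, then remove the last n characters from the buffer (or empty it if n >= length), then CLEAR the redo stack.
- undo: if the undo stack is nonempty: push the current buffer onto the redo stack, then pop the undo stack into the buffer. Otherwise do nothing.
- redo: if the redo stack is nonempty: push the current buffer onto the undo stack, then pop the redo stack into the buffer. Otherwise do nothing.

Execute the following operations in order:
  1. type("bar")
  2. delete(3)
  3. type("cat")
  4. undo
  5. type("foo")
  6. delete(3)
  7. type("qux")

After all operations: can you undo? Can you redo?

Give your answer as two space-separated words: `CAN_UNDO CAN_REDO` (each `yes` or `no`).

After op 1 (type): buf='bar' undo_depth=1 redo_depth=0
After op 2 (delete): buf='(empty)' undo_depth=2 redo_depth=0
After op 3 (type): buf='cat' undo_depth=3 redo_depth=0
After op 4 (undo): buf='(empty)' undo_depth=2 redo_depth=1
After op 5 (type): buf='foo' undo_depth=3 redo_depth=0
After op 6 (delete): buf='(empty)' undo_depth=4 redo_depth=0
After op 7 (type): buf='qux' undo_depth=5 redo_depth=0

Answer: yes no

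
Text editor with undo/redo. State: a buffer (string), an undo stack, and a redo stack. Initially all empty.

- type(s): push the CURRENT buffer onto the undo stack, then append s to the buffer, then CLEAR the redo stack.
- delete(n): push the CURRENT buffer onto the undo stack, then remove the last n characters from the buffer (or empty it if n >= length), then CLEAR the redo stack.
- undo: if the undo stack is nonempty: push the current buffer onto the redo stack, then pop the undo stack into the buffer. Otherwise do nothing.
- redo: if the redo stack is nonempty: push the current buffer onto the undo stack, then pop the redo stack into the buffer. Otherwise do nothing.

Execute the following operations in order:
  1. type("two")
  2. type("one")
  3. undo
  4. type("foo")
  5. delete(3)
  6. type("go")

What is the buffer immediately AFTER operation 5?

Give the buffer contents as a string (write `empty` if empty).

After op 1 (type): buf='two' undo_depth=1 redo_depth=0
After op 2 (type): buf='twoone' undo_depth=2 redo_depth=0
After op 3 (undo): buf='two' undo_depth=1 redo_depth=1
After op 4 (type): buf='twofoo' undo_depth=2 redo_depth=0
After op 5 (delete): buf='two' undo_depth=3 redo_depth=0

Answer: two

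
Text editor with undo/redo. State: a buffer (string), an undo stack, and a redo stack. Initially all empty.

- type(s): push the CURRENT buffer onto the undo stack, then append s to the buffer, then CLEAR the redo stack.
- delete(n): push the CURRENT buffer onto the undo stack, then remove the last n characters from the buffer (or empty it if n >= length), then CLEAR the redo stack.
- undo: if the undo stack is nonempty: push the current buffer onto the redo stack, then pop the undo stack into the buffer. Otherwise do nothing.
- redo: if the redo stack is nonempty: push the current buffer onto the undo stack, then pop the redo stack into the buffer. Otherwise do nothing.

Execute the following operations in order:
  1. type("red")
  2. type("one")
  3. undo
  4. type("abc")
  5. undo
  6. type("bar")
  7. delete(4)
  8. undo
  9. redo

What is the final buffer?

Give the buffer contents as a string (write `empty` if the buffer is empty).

After op 1 (type): buf='red' undo_depth=1 redo_depth=0
After op 2 (type): buf='redone' undo_depth=2 redo_depth=0
After op 3 (undo): buf='red' undo_depth=1 redo_depth=1
After op 4 (type): buf='redabc' undo_depth=2 redo_depth=0
After op 5 (undo): buf='red' undo_depth=1 redo_depth=1
After op 6 (type): buf='redbar' undo_depth=2 redo_depth=0
After op 7 (delete): buf='re' undo_depth=3 redo_depth=0
After op 8 (undo): buf='redbar' undo_depth=2 redo_depth=1
After op 9 (redo): buf='re' undo_depth=3 redo_depth=0

Answer: re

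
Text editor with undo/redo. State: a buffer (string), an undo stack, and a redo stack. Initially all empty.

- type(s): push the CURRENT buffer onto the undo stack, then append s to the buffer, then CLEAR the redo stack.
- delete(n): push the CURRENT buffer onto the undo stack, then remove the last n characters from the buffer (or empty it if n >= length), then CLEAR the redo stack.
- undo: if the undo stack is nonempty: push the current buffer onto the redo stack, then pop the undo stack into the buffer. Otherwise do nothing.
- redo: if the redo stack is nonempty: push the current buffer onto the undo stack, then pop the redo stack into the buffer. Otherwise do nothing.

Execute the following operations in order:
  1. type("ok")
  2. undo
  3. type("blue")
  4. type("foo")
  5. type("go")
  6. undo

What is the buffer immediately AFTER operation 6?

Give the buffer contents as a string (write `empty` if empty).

After op 1 (type): buf='ok' undo_depth=1 redo_depth=0
After op 2 (undo): buf='(empty)' undo_depth=0 redo_depth=1
After op 3 (type): buf='blue' undo_depth=1 redo_depth=0
After op 4 (type): buf='bluefoo' undo_depth=2 redo_depth=0
After op 5 (type): buf='bluefoogo' undo_depth=3 redo_depth=0
After op 6 (undo): buf='bluefoo' undo_depth=2 redo_depth=1

Answer: bluefoo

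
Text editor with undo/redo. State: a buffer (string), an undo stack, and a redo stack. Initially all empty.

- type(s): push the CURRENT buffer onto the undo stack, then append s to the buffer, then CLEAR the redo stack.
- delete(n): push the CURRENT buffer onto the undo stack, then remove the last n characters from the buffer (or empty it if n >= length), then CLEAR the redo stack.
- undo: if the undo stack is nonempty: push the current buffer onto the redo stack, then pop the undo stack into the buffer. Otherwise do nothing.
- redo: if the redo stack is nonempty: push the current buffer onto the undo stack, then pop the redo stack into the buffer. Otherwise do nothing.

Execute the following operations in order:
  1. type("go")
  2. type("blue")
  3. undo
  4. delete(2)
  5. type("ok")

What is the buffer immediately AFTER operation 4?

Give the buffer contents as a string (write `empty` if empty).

Answer: empty

Derivation:
After op 1 (type): buf='go' undo_depth=1 redo_depth=0
After op 2 (type): buf='goblue' undo_depth=2 redo_depth=0
After op 3 (undo): buf='go' undo_depth=1 redo_depth=1
After op 4 (delete): buf='(empty)' undo_depth=2 redo_depth=0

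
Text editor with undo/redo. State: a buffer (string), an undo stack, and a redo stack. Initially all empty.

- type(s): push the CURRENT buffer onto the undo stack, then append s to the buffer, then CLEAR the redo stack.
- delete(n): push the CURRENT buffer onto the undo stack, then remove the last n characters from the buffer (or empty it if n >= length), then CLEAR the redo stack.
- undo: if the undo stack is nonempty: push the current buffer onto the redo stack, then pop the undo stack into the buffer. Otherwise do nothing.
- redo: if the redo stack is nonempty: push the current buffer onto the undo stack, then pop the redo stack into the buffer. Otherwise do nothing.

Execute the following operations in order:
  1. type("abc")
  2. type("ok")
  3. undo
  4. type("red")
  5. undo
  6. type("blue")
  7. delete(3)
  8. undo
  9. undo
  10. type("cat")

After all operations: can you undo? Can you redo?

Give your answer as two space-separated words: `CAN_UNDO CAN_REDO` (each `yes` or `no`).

Answer: yes no

Derivation:
After op 1 (type): buf='abc' undo_depth=1 redo_depth=0
After op 2 (type): buf='abcok' undo_depth=2 redo_depth=0
After op 3 (undo): buf='abc' undo_depth=1 redo_depth=1
After op 4 (type): buf='abcred' undo_depth=2 redo_depth=0
After op 5 (undo): buf='abc' undo_depth=1 redo_depth=1
After op 6 (type): buf='abcblue' undo_depth=2 redo_depth=0
After op 7 (delete): buf='abcb' undo_depth=3 redo_depth=0
After op 8 (undo): buf='abcblue' undo_depth=2 redo_depth=1
After op 9 (undo): buf='abc' undo_depth=1 redo_depth=2
After op 10 (type): buf='abccat' undo_depth=2 redo_depth=0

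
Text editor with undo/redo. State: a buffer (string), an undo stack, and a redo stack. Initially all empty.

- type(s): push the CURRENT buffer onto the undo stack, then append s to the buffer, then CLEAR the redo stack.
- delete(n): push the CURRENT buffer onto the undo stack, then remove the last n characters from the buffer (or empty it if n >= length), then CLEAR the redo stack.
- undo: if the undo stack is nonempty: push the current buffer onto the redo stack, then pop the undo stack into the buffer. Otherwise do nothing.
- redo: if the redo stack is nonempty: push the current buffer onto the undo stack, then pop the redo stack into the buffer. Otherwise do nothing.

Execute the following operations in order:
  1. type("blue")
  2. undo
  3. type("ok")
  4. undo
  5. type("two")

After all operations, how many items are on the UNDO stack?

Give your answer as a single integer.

After op 1 (type): buf='blue' undo_depth=1 redo_depth=0
After op 2 (undo): buf='(empty)' undo_depth=0 redo_depth=1
After op 3 (type): buf='ok' undo_depth=1 redo_depth=0
After op 4 (undo): buf='(empty)' undo_depth=0 redo_depth=1
After op 5 (type): buf='two' undo_depth=1 redo_depth=0

Answer: 1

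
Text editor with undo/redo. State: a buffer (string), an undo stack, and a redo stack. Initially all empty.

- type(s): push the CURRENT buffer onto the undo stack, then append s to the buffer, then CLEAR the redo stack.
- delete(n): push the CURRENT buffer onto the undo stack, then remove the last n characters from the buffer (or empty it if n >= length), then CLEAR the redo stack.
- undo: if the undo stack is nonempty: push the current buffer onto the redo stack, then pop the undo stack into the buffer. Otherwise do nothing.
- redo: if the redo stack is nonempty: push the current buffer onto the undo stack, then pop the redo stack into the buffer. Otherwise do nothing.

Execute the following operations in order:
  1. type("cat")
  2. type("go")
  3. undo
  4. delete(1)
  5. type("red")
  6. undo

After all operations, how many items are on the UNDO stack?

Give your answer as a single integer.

After op 1 (type): buf='cat' undo_depth=1 redo_depth=0
After op 2 (type): buf='catgo' undo_depth=2 redo_depth=0
After op 3 (undo): buf='cat' undo_depth=1 redo_depth=1
After op 4 (delete): buf='ca' undo_depth=2 redo_depth=0
After op 5 (type): buf='cared' undo_depth=3 redo_depth=0
After op 6 (undo): buf='ca' undo_depth=2 redo_depth=1

Answer: 2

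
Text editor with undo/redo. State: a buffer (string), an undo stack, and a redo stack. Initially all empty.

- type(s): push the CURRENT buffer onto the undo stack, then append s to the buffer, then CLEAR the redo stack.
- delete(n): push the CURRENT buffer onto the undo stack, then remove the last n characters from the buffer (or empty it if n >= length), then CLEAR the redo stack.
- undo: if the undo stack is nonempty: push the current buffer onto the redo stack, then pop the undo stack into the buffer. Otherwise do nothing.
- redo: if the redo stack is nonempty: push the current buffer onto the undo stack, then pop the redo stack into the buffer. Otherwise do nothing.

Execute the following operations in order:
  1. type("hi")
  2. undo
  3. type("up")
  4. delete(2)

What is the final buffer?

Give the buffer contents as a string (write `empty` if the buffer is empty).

After op 1 (type): buf='hi' undo_depth=1 redo_depth=0
After op 2 (undo): buf='(empty)' undo_depth=0 redo_depth=1
After op 3 (type): buf='up' undo_depth=1 redo_depth=0
After op 4 (delete): buf='(empty)' undo_depth=2 redo_depth=0

Answer: empty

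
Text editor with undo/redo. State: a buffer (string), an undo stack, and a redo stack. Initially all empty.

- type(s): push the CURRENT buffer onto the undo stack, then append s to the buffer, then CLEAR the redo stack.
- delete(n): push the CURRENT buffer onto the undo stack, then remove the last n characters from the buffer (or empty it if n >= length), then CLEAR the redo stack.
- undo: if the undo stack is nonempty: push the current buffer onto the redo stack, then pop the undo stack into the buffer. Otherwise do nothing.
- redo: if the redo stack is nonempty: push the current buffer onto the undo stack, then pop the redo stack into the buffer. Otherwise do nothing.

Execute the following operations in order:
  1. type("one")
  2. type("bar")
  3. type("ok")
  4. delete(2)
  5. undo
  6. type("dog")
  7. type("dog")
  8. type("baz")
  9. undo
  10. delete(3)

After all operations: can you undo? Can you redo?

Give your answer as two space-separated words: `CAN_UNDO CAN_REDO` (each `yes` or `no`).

After op 1 (type): buf='one' undo_depth=1 redo_depth=0
After op 2 (type): buf='onebar' undo_depth=2 redo_depth=0
After op 3 (type): buf='onebarok' undo_depth=3 redo_depth=0
After op 4 (delete): buf='onebar' undo_depth=4 redo_depth=0
After op 5 (undo): buf='onebarok' undo_depth=3 redo_depth=1
After op 6 (type): buf='onebarokdog' undo_depth=4 redo_depth=0
After op 7 (type): buf='onebarokdogdog' undo_depth=5 redo_depth=0
After op 8 (type): buf='onebarokdogdogbaz' undo_depth=6 redo_depth=0
After op 9 (undo): buf='onebarokdogdog' undo_depth=5 redo_depth=1
After op 10 (delete): buf='onebarokdog' undo_depth=6 redo_depth=0

Answer: yes no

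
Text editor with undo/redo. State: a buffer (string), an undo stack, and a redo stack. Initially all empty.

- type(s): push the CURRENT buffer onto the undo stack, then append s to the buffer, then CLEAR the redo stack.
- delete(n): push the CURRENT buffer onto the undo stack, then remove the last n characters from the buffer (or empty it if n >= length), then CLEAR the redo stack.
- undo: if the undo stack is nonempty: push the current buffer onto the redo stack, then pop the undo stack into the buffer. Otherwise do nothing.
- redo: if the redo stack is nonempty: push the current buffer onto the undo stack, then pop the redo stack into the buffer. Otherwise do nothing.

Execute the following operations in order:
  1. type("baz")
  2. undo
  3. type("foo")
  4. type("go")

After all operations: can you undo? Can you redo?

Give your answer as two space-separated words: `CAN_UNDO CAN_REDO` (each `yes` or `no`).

Answer: yes no

Derivation:
After op 1 (type): buf='baz' undo_depth=1 redo_depth=0
After op 2 (undo): buf='(empty)' undo_depth=0 redo_depth=1
After op 3 (type): buf='foo' undo_depth=1 redo_depth=0
After op 4 (type): buf='foogo' undo_depth=2 redo_depth=0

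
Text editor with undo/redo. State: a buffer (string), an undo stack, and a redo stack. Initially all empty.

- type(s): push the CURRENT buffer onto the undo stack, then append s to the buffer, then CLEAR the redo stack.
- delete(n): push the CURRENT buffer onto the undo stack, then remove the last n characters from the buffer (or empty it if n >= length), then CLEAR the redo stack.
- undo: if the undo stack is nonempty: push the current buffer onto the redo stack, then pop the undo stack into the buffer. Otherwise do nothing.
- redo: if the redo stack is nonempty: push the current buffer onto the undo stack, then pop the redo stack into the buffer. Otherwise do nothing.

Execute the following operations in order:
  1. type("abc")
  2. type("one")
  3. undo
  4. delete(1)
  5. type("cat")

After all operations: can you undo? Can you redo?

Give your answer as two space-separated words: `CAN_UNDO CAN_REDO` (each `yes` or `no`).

Answer: yes no

Derivation:
After op 1 (type): buf='abc' undo_depth=1 redo_depth=0
After op 2 (type): buf='abcone' undo_depth=2 redo_depth=0
After op 3 (undo): buf='abc' undo_depth=1 redo_depth=1
After op 4 (delete): buf='ab' undo_depth=2 redo_depth=0
After op 5 (type): buf='abcat' undo_depth=3 redo_depth=0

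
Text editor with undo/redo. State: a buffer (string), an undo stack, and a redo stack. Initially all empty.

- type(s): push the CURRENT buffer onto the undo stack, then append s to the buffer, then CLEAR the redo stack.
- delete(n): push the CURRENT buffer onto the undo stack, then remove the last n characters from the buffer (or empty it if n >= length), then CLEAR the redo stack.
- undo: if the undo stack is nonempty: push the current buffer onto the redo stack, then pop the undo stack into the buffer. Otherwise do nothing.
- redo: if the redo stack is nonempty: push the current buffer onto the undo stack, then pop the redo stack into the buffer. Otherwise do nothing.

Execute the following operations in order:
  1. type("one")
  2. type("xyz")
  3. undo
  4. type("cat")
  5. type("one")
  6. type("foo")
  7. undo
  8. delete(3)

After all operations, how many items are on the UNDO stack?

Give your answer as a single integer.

Answer: 4

Derivation:
After op 1 (type): buf='one' undo_depth=1 redo_depth=0
After op 2 (type): buf='onexyz' undo_depth=2 redo_depth=0
After op 3 (undo): buf='one' undo_depth=1 redo_depth=1
After op 4 (type): buf='onecat' undo_depth=2 redo_depth=0
After op 5 (type): buf='onecatone' undo_depth=3 redo_depth=0
After op 6 (type): buf='onecatonefoo' undo_depth=4 redo_depth=0
After op 7 (undo): buf='onecatone' undo_depth=3 redo_depth=1
After op 8 (delete): buf='onecat' undo_depth=4 redo_depth=0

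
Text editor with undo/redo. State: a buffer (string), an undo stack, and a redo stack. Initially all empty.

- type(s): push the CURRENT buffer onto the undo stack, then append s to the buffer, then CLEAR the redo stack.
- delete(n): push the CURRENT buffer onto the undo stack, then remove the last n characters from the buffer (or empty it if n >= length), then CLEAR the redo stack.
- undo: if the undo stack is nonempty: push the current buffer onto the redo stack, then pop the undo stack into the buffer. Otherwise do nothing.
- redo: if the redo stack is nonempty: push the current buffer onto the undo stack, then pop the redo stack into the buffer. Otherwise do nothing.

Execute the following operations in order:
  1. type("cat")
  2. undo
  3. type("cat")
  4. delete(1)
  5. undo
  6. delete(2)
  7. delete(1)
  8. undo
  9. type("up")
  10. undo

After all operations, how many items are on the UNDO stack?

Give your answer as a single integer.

After op 1 (type): buf='cat' undo_depth=1 redo_depth=0
After op 2 (undo): buf='(empty)' undo_depth=0 redo_depth=1
After op 3 (type): buf='cat' undo_depth=1 redo_depth=0
After op 4 (delete): buf='ca' undo_depth=2 redo_depth=0
After op 5 (undo): buf='cat' undo_depth=1 redo_depth=1
After op 6 (delete): buf='c' undo_depth=2 redo_depth=0
After op 7 (delete): buf='(empty)' undo_depth=3 redo_depth=0
After op 8 (undo): buf='c' undo_depth=2 redo_depth=1
After op 9 (type): buf='cup' undo_depth=3 redo_depth=0
After op 10 (undo): buf='c' undo_depth=2 redo_depth=1

Answer: 2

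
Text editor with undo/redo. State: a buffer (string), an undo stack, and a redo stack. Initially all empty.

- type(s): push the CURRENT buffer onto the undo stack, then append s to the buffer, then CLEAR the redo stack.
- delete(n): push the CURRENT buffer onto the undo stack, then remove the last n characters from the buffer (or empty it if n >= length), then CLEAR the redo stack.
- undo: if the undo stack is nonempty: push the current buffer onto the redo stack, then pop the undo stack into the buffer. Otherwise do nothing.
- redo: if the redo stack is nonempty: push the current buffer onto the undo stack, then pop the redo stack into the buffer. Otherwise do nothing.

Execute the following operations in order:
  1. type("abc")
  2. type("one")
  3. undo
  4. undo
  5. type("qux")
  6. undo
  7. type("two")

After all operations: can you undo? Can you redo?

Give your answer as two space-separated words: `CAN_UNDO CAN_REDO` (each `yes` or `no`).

After op 1 (type): buf='abc' undo_depth=1 redo_depth=0
After op 2 (type): buf='abcone' undo_depth=2 redo_depth=0
After op 3 (undo): buf='abc' undo_depth=1 redo_depth=1
After op 4 (undo): buf='(empty)' undo_depth=0 redo_depth=2
After op 5 (type): buf='qux' undo_depth=1 redo_depth=0
After op 6 (undo): buf='(empty)' undo_depth=0 redo_depth=1
After op 7 (type): buf='two' undo_depth=1 redo_depth=0

Answer: yes no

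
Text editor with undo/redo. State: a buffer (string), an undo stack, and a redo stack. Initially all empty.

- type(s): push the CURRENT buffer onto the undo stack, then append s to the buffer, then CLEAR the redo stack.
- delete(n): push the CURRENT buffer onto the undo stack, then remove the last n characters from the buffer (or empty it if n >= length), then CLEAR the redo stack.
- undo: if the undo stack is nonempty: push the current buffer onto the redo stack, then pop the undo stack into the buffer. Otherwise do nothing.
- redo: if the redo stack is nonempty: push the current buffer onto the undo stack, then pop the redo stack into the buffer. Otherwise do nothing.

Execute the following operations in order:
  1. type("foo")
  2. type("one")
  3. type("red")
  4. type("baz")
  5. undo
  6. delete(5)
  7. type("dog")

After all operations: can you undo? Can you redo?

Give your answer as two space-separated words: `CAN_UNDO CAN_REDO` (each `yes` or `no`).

Answer: yes no

Derivation:
After op 1 (type): buf='foo' undo_depth=1 redo_depth=0
After op 2 (type): buf='fooone' undo_depth=2 redo_depth=0
After op 3 (type): buf='fooonered' undo_depth=3 redo_depth=0
After op 4 (type): buf='foooneredbaz' undo_depth=4 redo_depth=0
After op 5 (undo): buf='fooonered' undo_depth=3 redo_depth=1
After op 6 (delete): buf='fooo' undo_depth=4 redo_depth=0
After op 7 (type): buf='fooodog' undo_depth=5 redo_depth=0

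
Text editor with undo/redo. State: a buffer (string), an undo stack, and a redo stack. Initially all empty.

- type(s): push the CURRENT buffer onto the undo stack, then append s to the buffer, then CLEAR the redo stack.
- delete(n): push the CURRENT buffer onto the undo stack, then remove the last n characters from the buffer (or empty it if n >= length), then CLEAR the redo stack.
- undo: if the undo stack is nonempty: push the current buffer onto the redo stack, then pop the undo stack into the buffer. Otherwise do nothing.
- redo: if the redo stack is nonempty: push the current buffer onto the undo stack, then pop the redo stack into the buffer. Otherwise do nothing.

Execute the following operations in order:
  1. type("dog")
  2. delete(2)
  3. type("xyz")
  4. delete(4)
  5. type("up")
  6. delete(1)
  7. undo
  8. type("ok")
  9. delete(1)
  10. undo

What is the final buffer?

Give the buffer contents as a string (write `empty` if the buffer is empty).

After op 1 (type): buf='dog' undo_depth=1 redo_depth=0
After op 2 (delete): buf='d' undo_depth=2 redo_depth=0
After op 3 (type): buf='dxyz' undo_depth=3 redo_depth=0
After op 4 (delete): buf='(empty)' undo_depth=4 redo_depth=0
After op 5 (type): buf='up' undo_depth=5 redo_depth=0
After op 6 (delete): buf='u' undo_depth=6 redo_depth=0
After op 7 (undo): buf='up' undo_depth=5 redo_depth=1
After op 8 (type): buf='upok' undo_depth=6 redo_depth=0
After op 9 (delete): buf='upo' undo_depth=7 redo_depth=0
After op 10 (undo): buf='upok' undo_depth=6 redo_depth=1

Answer: upok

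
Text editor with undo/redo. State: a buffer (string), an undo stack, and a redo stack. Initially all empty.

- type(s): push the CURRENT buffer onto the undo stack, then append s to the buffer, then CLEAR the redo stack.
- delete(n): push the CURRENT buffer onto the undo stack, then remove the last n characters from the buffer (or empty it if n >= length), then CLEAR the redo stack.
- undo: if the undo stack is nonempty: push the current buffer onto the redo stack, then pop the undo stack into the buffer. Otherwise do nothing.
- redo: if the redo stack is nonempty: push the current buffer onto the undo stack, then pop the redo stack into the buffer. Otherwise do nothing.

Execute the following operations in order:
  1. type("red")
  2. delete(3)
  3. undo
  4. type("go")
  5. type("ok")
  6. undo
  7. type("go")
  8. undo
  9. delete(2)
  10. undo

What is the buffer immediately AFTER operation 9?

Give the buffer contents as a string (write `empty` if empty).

After op 1 (type): buf='red' undo_depth=1 redo_depth=0
After op 2 (delete): buf='(empty)' undo_depth=2 redo_depth=0
After op 3 (undo): buf='red' undo_depth=1 redo_depth=1
After op 4 (type): buf='redgo' undo_depth=2 redo_depth=0
After op 5 (type): buf='redgook' undo_depth=3 redo_depth=0
After op 6 (undo): buf='redgo' undo_depth=2 redo_depth=1
After op 7 (type): buf='redgogo' undo_depth=3 redo_depth=0
After op 8 (undo): buf='redgo' undo_depth=2 redo_depth=1
After op 9 (delete): buf='red' undo_depth=3 redo_depth=0

Answer: red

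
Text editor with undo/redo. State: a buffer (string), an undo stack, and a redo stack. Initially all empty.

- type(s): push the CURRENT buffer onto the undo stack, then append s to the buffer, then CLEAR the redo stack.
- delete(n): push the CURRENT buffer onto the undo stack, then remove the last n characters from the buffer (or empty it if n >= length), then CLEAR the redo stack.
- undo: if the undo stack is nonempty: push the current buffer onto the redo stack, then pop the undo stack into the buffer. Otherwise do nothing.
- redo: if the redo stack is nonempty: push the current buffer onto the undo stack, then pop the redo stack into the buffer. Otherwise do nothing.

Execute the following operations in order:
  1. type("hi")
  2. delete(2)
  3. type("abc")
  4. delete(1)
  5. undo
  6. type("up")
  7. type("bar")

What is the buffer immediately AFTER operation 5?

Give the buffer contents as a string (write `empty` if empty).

After op 1 (type): buf='hi' undo_depth=1 redo_depth=0
After op 2 (delete): buf='(empty)' undo_depth=2 redo_depth=0
After op 3 (type): buf='abc' undo_depth=3 redo_depth=0
After op 4 (delete): buf='ab' undo_depth=4 redo_depth=0
After op 5 (undo): buf='abc' undo_depth=3 redo_depth=1

Answer: abc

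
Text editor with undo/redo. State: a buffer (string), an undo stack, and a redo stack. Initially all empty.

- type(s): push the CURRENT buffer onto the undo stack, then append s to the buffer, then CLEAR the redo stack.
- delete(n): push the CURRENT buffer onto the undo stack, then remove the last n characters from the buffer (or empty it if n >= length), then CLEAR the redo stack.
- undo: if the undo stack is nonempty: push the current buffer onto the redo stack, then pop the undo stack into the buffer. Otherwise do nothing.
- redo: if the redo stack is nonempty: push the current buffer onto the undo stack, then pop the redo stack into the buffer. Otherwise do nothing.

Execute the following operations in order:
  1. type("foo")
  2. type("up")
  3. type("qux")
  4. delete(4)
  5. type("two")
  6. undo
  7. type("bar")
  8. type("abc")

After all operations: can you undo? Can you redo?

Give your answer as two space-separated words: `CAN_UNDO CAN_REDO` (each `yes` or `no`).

Answer: yes no

Derivation:
After op 1 (type): buf='foo' undo_depth=1 redo_depth=0
After op 2 (type): buf='fooup' undo_depth=2 redo_depth=0
After op 3 (type): buf='fooupqux' undo_depth=3 redo_depth=0
After op 4 (delete): buf='foou' undo_depth=4 redo_depth=0
After op 5 (type): buf='fooutwo' undo_depth=5 redo_depth=0
After op 6 (undo): buf='foou' undo_depth=4 redo_depth=1
After op 7 (type): buf='fooubar' undo_depth=5 redo_depth=0
After op 8 (type): buf='fooubarabc' undo_depth=6 redo_depth=0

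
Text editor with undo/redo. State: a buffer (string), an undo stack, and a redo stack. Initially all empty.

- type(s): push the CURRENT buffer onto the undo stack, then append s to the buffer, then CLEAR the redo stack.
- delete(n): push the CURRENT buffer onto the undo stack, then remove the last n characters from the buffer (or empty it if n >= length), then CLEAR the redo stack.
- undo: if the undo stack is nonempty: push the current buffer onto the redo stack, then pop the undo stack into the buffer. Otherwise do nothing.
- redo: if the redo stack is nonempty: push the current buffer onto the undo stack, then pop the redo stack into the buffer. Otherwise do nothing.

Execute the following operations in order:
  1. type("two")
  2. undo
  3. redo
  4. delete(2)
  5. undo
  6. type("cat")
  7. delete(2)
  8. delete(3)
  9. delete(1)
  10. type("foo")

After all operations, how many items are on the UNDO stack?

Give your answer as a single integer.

After op 1 (type): buf='two' undo_depth=1 redo_depth=0
After op 2 (undo): buf='(empty)' undo_depth=0 redo_depth=1
After op 3 (redo): buf='two' undo_depth=1 redo_depth=0
After op 4 (delete): buf='t' undo_depth=2 redo_depth=0
After op 5 (undo): buf='two' undo_depth=1 redo_depth=1
After op 6 (type): buf='twocat' undo_depth=2 redo_depth=0
After op 7 (delete): buf='twoc' undo_depth=3 redo_depth=0
After op 8 (delete): buf='t' undo_depth=4 redo_depth=0
After op 9 (delete): buf='(empty)' undo_depth=5 redo_depth=0
After op 10 (type): buf='foo' undo_depth=6 redo_depth=0

Answer: 6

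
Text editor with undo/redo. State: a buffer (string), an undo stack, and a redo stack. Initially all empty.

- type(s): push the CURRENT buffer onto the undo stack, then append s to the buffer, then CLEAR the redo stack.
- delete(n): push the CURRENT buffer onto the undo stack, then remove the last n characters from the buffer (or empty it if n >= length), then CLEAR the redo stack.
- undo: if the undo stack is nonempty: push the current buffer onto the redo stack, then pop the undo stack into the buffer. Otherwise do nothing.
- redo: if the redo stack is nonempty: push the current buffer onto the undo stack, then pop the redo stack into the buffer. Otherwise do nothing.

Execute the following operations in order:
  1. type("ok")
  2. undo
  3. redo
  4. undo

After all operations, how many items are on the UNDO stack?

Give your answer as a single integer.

Answer: 0

Derivation:
After op 1 (type): buf='ok' undo_depth=1 redo_depth=0
After op 2 (undo): buf='(empty)' undo_depth=0 redo_depth=1
After op 3 (redo): buf='ok' undo_depth=1 redo_depth=0
After op 4 (undo): buf='(empty)' undo_depth=0 redo_depth=1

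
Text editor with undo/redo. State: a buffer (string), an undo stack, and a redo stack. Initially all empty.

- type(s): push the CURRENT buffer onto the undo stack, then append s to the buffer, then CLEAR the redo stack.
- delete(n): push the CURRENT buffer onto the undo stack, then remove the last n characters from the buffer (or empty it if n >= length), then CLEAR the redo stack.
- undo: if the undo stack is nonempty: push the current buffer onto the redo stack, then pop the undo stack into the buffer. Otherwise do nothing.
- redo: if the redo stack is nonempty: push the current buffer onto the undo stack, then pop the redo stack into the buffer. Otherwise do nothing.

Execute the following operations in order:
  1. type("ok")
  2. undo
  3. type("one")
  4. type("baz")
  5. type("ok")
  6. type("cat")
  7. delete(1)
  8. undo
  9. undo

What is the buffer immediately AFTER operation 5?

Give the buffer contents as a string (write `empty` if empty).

After op 1 (type): buf='ok' undo_depth=1 redo_depth=0
After op 2 (undo): buf='(empty)' undo_depth=0 redo_depth=1
After op 3 (type): buf='one' undo_depth=1 redo_depth=0
After op 4 (type): buf='onebaz' undo_depth=2 redo_depth=0
After op 5 (type): buf='onebazok' undo_depth=3 redo_depth=0

Answer: onebazok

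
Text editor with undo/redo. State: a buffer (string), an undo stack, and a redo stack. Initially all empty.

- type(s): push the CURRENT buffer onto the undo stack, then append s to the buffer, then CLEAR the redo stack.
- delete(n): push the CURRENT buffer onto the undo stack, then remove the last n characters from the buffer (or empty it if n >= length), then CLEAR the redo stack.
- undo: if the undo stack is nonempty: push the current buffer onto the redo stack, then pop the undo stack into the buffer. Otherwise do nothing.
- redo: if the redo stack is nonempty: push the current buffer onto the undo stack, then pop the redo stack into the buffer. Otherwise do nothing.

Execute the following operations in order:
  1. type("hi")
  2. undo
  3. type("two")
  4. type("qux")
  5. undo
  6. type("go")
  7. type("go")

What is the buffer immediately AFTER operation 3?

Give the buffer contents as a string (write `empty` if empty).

After op 1 (type): buf='hi' undo_depth=1 redo_depth=0
After op 2 (undo): buf='(empty)' undo_depth=0 redo_depth=1
After op 3 (type): buf='two' undo_depth=1 redo_depth=0

Answer: two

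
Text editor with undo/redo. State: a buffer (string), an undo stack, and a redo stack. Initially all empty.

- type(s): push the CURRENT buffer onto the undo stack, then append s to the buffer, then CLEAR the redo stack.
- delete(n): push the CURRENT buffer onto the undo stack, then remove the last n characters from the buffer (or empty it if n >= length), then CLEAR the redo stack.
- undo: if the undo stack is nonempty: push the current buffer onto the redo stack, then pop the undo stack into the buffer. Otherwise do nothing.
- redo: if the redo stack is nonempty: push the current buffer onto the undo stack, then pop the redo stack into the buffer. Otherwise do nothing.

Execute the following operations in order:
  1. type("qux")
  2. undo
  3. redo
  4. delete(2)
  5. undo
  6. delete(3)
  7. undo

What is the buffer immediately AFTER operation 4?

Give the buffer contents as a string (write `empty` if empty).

Answer: q

Derivation:
After op 1 (type): buf='qux' undo_depth=1 redo_depth=0
After op 2 (undo): buf='(empty)' undo_depth=0 redo_depth=1
After op 3 (redo): buf='qux' undo_depth=1 redo_depth=0
After op 4 (delete): buf='q' undo_depth=2 redo_depth=0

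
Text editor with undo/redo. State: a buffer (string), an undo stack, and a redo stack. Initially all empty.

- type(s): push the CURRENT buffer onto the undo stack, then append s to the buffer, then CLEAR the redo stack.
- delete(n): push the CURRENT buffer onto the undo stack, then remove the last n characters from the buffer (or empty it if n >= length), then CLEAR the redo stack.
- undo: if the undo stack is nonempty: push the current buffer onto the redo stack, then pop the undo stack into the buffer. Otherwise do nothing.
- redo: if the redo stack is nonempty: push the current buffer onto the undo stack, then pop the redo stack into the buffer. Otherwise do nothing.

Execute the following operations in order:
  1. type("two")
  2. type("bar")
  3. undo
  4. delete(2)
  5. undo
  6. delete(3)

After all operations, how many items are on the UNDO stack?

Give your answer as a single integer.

Answer: 2

Derivation:
After op 1 (type): buf='two' undo_depth=1 redo_depth=0
After op 2 (type): buf='twobar' undo_depth=2 redo_depth=0
After op 3 (undo): buf='two' undo_depth=1 redo_depth=1
After op 4 (delete): buf='t' undo_depth=2 redo_depth=0
After op 5 (undo): buf='two' undo_depth=1 redo_depth=1
After op 6 (delete): buf='(empty)' undo_depth=2 redo_depth=0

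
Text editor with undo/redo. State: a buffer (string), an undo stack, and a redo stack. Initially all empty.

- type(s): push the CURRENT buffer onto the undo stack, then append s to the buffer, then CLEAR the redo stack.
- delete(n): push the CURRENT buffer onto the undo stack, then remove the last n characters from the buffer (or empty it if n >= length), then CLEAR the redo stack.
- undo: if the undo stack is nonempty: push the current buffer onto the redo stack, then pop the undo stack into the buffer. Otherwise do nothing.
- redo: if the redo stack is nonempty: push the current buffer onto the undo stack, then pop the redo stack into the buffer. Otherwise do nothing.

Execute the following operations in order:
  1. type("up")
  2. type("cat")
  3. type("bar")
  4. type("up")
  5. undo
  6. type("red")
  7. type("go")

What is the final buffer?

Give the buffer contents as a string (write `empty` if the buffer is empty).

Answer: upcatbarredgo

Derivation:
After op 1 (type): buf='up' undo_depth=1 redo_depth=0
After op 2 (type): buf='upcat' undo_depth=2 redo_depth=0
After op 3 (type): buf='upcatbar' undo_depth=3 redo_depth=0
After op 4 (type): buf='upcatbarup' undo_depth=4 redo_depth=0
After op 5 (undo): buf='upcatbar' undo_depth=3 redo_depth=1
After op 6 (type): buf='upcatbarred' undo_depth=4 redo_depth=0
After op 7 (type): buf='upcatbarredgo' undo_depth=5 redo_depth=0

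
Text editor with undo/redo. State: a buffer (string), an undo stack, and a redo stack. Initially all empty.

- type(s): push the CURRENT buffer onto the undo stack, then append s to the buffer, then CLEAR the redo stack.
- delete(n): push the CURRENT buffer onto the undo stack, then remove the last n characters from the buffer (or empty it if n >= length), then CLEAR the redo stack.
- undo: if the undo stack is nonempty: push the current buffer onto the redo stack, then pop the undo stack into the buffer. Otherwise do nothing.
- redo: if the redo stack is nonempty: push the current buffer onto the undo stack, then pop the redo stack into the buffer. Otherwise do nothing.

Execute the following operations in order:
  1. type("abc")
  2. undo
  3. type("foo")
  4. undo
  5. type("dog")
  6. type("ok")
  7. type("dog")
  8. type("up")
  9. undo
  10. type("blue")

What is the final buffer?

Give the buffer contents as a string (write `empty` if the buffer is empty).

After op 1 (type): buf='abc' undo_depth=1 redo_depth=0
After op 2 (undo): buf='(empty)' undo_depth=0 redo_depth=1
After op 3 (type): buf='foo' undo_depth=1 redo_depth=0
After op 4 (undo): buf='(empty)' undo_depth=0 redo_depth=1
After op 5 (type): buf='dog' undo_depth=1 redo_depth=0
After op 6 (type): buf='dogok' undo_depth=2 redo_depth=0
After op 7 (type): buf='dogokdog' undo_depth=3 redo_depth=0
After op 8 (type): buf='dogokdogup' undo_depth=4 redo_depth=0
After op 9 (undo): buf='dogokdog' undo_depth=3 redo_depth=1
After op 10 (type): buf='dogokdogblue' undo_depth=4 redo_depth=0

Answer: dogokdogblue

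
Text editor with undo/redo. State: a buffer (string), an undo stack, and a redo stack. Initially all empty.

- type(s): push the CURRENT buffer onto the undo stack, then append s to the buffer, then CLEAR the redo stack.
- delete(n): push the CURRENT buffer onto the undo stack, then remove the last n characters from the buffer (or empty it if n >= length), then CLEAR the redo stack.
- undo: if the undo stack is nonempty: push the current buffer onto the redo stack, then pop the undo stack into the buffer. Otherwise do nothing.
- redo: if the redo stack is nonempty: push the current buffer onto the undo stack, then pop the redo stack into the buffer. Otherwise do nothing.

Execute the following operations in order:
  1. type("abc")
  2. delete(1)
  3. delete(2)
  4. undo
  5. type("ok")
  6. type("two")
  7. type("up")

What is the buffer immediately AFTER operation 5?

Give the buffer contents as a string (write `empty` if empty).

Answer: abok

Derivation:
After op 1 (type): buf='abc' undo_depth=1 redo_depth=0
After op 2 (delete): buf='ab' undo_depth=2 redo_depth=0
After op 3 (delete): buf='(empty)' undo_depth=3 redo_depth=0
After op 4 (undo): buf='ab' undo_depth=2 redo_depth=1
After op 5 (type): buf='abok' undo_depth=3 redo_depth=0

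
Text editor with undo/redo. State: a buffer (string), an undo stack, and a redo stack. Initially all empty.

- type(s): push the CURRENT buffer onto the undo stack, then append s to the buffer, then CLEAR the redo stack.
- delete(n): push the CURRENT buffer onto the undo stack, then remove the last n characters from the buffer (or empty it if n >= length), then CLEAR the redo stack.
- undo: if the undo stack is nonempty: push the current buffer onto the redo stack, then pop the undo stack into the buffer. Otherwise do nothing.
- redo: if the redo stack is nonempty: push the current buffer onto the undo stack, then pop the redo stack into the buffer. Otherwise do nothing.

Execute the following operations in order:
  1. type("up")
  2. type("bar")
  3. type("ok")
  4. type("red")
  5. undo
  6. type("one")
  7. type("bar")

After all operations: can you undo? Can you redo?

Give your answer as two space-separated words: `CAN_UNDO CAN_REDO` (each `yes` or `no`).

Answer: yes no

Derivation:
After op 1 (type): buf='up' undo_depth=1 redo_depth=0
After op 2 (type): buf='upbar' undo_depth=2 redo_depth=0
After op 3 (type): buf='upbarok' undo_depth=3 redo_depth=0
After op 4 (type): buf='upbarokred' undo_depth=4 redo_depth=0
After op 5 (undo): buf='upbarok' undo_depth=3 redo_depth=1
After op 6 (type): buf='upbarokone' undo_depth=4 redo_depth=0
After op 7 (type): buf='upbarokonebar' undo_depth=5 redo_depth=0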